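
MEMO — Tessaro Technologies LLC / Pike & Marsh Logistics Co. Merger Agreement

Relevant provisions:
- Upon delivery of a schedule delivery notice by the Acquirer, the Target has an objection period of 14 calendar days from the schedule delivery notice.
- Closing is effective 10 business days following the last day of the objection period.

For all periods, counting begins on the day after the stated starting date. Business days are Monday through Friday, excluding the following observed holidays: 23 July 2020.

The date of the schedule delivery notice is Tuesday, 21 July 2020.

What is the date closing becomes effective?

18 August 2020

Adding 14 calendar days to 21 July 2020 gives 4 August 2020, which is the last day of the objection period.
From Tuesday, 4 August 2020, 10 business days (Aug 5, Aug 6, Aug 7, Aug 10, Aug 11, Aug 12, Aug 13, Aug 14, Aug 17, Aug 18, skipping weekends) brings us to Tuesday, 18 August 2020, which is the date closing becomes effective.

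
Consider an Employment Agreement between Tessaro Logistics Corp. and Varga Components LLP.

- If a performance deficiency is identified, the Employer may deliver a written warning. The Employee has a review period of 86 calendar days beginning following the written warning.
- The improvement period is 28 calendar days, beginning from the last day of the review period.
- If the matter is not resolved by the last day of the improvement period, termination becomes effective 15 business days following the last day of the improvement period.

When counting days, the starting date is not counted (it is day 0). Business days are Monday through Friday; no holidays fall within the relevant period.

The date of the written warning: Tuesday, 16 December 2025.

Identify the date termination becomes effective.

The last day of the review period: 16 December 2025 + 86 days = 12 March 2026.
The last day of the improvement period: 28 calendar days after 12 March 2026 is 9 April 2026.
The date termination becomes effective: counting 15 business days from Thursday, 9 April 2026 (Apr 10, Apr 13, Apr 14, Apr 15, …, Apr 28, Apr 29, Apr 30, skipping weekends) reaches Thursday, 30 April 2026.

30 April 2026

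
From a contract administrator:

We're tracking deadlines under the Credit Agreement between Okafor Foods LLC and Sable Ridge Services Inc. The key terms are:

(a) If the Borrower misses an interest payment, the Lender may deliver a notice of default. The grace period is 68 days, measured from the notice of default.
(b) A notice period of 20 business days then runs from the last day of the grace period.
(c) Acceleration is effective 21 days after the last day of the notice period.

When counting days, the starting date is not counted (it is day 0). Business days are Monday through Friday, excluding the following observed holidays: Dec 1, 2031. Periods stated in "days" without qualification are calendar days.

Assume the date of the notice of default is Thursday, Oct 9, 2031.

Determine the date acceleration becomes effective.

Adding 68 calendar days to Oct 9, 2031 gives Dec 16, 2031, which is the last day of the grace period.
From Tuesday, Dec 16, 2031, 20 business days (Dec 17, Dec 18, Dec 19, Dec 22, …, Jan 9, Jan 12, Jan 13, skipping weekends) brings us to Tuesday, Jan 13, 2032, which is the last day of the notice period.
The date acceleration becomes effective: 21 calendar days after Jan 13, 2032 is Feb 3, 2032.

Feb 3, 2032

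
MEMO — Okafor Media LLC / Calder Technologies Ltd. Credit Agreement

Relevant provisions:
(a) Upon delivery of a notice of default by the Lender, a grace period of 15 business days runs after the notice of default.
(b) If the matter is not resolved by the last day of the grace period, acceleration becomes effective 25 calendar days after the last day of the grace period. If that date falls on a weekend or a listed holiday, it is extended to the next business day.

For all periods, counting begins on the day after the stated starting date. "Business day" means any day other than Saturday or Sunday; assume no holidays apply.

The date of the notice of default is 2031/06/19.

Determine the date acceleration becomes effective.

2031/08/04

The last day of the grace period: 15 business days after Thursday, 2031/06/19, skipping weekends — Jun 20, Jun 23, Jun 24, Jun 25, …, Jul 8, Jul 9, Jul 10 — lands on Thursday, 2031/07/10.
Adding 25 calendar days to 2031/07/10 gives 2031/08/04, which is the date acceleration becomes effective. 2031/08/04 is a Monday, so no roll-forward applies.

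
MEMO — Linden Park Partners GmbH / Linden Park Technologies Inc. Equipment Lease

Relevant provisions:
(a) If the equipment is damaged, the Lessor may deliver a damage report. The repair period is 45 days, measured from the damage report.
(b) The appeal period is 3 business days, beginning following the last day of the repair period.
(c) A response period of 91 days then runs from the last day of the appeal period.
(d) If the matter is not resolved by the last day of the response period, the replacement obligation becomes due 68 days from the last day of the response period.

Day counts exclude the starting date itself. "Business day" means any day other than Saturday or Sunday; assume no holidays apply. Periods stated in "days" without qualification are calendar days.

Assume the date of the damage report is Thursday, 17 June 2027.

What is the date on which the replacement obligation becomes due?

Adding 45 calendar days to 17 June 2027 gives 1 August 2027, which is the last day of the repair period.
From Sunday, 1 August 2027, 3 business days (Aug 2, Aug 3, Aug 4, skipping weekends) brings us to Wednesday, 4 August 2027, which is the last day of the appeal period.
The last day of the response period: 91 calendar days after 4 August 2027 is 3 November 2027.
The date on which the replacement obligation becomes due: 3 November 2027 + 68 days = 10 January 2028.

10 January 2028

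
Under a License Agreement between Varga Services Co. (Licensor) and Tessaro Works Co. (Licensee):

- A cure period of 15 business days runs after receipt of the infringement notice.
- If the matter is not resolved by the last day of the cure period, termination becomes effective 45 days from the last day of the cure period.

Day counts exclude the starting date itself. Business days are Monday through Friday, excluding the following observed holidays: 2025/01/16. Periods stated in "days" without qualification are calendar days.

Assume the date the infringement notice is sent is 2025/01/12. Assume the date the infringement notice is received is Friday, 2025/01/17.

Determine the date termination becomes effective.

From Friday, 2025/01/17, 15 business days (Jan 20, Jan 21, Jan 22, Jan 23, …, Feb 5, Feb 6, Feb 7, skipping weekends) brings us to Friday, 2025/02/07, which is the last day of the cure period.
The date termination becomes effective: 2025/02/07 + 45 days = 2025/03/24.

2025/03/24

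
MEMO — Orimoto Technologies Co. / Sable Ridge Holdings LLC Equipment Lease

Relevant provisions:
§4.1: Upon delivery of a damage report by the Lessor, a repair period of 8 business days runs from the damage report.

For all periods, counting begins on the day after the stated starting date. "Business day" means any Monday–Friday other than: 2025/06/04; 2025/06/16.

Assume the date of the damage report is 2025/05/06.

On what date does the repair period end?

From Tuesday, 2025/05/06, 8 business days (May 7, May 8, May 9, May 12, May 13, May 14, May 15, May 16, skipping weekends) brings us to Friday, 2025/05/16, which is the last day of the repair period.

2025/05/16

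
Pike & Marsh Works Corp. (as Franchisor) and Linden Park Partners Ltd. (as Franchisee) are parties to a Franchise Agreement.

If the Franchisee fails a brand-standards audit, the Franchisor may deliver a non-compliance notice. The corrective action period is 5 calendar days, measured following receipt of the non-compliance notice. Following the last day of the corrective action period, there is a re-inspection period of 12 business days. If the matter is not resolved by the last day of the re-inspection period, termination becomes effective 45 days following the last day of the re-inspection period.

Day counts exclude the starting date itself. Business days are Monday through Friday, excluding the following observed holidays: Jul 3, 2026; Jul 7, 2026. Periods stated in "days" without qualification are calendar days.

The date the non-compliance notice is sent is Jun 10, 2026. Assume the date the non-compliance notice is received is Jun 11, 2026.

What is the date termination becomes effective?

Adding 5 calendar days to Jun 11, 2026 gives Jun 16, 2026, which is the last day of the corrective action period.
The last day of the re-inspection period: 12 business days after Tuesday, Jun 16, 2026, skipping weekends — Jun 17, Jun 18, Jun 19, Jun 22, …, Jun 30, Jul 1, Jul 2 — lands on Thursday, Jul 2, 2026.
Adding 45 calendar days to Jul 2, 2026 gives Aug 16, 2026, which is the date termination becomes effective.

Aug 16, 2026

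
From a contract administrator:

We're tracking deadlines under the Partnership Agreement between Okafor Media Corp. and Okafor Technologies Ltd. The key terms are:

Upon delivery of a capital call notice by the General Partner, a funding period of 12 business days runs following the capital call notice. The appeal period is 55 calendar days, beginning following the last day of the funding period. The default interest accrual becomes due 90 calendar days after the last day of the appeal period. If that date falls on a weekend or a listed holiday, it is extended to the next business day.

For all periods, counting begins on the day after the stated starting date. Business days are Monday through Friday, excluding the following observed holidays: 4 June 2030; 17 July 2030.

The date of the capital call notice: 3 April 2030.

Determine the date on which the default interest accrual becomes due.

The last day of the funding period: 12 business days after Wednesday, 3 April 2030, skipping weekends — Apr 4, Apr 5, Apr 8, Apr 9, …, Apr 17, Apr 18, Apr 19 — lands on Friday, 19 April 2030.
Adding 55 calendar days to 19 April 2030 gives 13 June 2030, which is the last day of the appeal period.
Adding 90 calendar days to 13 June 2030 gives 11 September 2030, which is the date on which the default interest accrual becomes due. 11 September 2030 is a Wednesday and is not a listed holiday, so no roll-forward applies.

11 September 2030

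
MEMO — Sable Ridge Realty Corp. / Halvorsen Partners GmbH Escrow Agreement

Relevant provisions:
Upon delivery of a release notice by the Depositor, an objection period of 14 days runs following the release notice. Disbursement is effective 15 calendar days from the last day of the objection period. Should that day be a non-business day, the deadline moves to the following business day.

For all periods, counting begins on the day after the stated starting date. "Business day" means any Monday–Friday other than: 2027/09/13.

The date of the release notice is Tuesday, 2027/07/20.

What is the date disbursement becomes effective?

2027/08/18

Adding 14 calendar days to 2027/07/20 gives 2027/08/03, which is the last day of the objection period.
Adding 15 calendar days to 2027/08/03 gives 2027/08/18, which is the date disbursement becomes effective. 2027/08/18 is a Wednesday and is not a listed holiday, so no roll-forward applies.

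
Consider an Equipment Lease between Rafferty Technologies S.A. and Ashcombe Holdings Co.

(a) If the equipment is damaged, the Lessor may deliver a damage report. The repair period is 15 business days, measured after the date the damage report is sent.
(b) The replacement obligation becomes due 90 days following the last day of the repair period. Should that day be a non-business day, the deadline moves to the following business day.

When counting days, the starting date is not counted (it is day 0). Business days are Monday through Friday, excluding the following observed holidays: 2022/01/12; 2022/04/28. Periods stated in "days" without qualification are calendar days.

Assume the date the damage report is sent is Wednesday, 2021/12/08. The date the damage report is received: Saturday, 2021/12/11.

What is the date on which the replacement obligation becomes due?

2022/03/29

The last day of the repair period: counting 15 business days from Wednesday, 2021/12/08 (Dec 9, Dec 10, Dec 13, Dec 14, …, Dec 27, Dec 28, Dec 29, skipping weekends) reaches Wednesday, 2021/12/29.
The date on which the replacement obligation becomes due: 90 calendar days after 2021/12/29 is 2022/03/29. 2022/03/29 is a Tuesday and is not a listed holiday, so no roll-forward applies.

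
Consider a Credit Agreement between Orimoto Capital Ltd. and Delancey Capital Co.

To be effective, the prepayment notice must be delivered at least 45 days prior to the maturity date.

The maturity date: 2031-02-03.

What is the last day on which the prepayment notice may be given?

2030-12-20

2031-02-03 minus 45 days is 2030-12-20.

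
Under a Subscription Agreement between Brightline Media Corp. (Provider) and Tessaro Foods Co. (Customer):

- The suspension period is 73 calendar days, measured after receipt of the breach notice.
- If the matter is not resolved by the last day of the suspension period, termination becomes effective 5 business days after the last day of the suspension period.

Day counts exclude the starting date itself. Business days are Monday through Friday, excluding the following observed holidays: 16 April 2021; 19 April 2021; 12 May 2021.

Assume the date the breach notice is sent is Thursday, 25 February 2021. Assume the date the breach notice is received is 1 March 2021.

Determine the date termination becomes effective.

20 May 2021

Adding 73 calendar days to 1 March 2021 gives 13 May 2021, which is the last day of the suspension period.
The date termination becomes effective: 5 business days after Thursday, 13 May 2021, skipping weekends — May 14, May 17, May 18, May 19, May 20 — lands on Thursday, 20 May 2021.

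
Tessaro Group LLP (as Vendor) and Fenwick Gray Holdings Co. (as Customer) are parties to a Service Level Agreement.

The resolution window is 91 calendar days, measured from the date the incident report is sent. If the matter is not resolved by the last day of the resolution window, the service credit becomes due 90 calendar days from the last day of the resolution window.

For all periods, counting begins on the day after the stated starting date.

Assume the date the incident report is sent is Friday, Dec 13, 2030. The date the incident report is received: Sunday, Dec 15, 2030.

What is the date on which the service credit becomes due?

Jun 12, 2031

The last day of the resolution window: Dec 13, 2030 + 91 days = Mar 14, 2031.
The date on which the service credit becomes due: 90 calendar days after Mar 14, 2031 is Jun 12, 2031.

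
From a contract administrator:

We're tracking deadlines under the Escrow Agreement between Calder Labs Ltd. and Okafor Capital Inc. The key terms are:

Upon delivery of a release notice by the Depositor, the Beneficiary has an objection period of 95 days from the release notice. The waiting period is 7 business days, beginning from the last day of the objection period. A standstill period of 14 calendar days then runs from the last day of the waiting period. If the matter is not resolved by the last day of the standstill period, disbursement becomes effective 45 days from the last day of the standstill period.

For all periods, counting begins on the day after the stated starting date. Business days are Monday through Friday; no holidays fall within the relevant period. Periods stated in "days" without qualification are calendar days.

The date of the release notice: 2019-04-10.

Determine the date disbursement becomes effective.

2019-09-20

The last day of the objection period: 95 calendar days after 2019-04-10 is 2019-07-14.
The last day of the waiting period: 7 business days after Sunday, 2019-07-14, skipping weekends — Jul 15, Jul 16, Jul 17, Jul 18, Jul 19, Jul 22, Jul 23 — lands on Tuesday, 2019-07-23.
The last day of the standstill period: 2019-07-23 + 14 days = 2019-08-06.
The date disbursement becomes effective: 2019-08-06 + 45 days = 2019-09-20.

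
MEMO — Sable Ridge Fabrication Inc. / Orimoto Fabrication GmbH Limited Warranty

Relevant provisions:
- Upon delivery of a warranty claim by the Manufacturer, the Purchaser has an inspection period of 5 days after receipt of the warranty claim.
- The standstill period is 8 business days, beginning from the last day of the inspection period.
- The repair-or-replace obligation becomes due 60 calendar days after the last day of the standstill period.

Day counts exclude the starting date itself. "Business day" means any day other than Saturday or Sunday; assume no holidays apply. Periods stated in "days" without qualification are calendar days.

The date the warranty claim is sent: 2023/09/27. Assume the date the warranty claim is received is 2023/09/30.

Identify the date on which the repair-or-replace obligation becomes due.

2023/12/16

The last day of the inspection period: 5 calendar days after 2023/09/30 is 2023/10/05.
The last day of the standstill period: 8 business days after Thursday, 2023/10/05, skipping weekends — Oct 6, Oct 9, Oct 10, Oct 11, Oct 12, Oct 13, Oct 16, Oct 17 — lands on Tuesday, 2023/10/17.
The date on which the repair-or-replace obligation becomes due: 2023/10/17 + 60 days = 2023/12/16.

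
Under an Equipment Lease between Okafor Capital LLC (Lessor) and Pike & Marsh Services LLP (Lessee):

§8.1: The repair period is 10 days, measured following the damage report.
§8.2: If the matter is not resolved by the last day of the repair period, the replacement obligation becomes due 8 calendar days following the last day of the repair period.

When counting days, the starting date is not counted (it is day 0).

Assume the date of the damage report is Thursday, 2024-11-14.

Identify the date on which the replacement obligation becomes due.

2024-12-02

The last day of the repair period: 10 calendar days after 2024-11-14 is 2024-11-24.
Adding 8 calendar days to 2024-11-24 gives 2024-12-02, which is the date on which the replacement obligation becomes due.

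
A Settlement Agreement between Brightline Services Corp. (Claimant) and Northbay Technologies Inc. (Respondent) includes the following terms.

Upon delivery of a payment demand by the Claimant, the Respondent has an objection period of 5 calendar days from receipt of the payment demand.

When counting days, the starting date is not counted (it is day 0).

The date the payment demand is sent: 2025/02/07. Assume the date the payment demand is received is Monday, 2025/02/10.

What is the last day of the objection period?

Adding 5 calendar days to 2025/02/10 gives 2025/02/15, which is the last day of the objection period.

2025/02/15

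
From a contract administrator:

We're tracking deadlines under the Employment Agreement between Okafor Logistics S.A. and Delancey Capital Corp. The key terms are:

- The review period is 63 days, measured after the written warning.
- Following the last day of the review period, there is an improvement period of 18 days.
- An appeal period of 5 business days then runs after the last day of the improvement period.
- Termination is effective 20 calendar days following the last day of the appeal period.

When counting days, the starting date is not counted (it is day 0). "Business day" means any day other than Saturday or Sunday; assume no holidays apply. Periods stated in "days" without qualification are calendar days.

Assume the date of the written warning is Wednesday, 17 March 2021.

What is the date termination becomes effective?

The last day of the review period: 63 calendar days after 17 March 2021 is 19 May 2021.
The last day of the improvement period: 18 calendar days after 19 May 2021 is 6 June 2021.
The last day of the appeal period: counting 5 business days from Sunday, 6 June 2021 (Jun 7, Jun 8, Jun 9, Jun 10, Jun 11, skipping weekends) reaches Friday, 11 June 2021.
The date termination becomes effective: 20 calendar days after 11 June 2021 is 1 July 2021.

1 July 2021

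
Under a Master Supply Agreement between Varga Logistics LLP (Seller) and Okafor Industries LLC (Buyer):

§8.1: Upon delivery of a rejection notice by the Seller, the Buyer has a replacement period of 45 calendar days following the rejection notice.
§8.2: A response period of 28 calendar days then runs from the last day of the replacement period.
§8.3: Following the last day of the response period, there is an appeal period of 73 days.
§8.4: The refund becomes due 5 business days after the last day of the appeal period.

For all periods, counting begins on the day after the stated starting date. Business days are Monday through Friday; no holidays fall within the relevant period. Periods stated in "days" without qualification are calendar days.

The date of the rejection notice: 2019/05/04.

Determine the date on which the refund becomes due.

2019/10/04

Adding 45 calendar days to 2019/05/04 gives 2019/06/18, which is the last day of the replacement period.
The last day of the response period: 28 calendar days after 2019/06/18 is 2019/07/16.
The last day of the appeal period: 2019/07/16 + 73 days = 2019/09/27.
From Friday, 2019/09/27, 5 business days (Sep 30, Oct 1, Oct 2, Oct 3, Oct 4, skipping weekends) brings us to Friday, 2019/10/04, which is the date on which the refund becomes due.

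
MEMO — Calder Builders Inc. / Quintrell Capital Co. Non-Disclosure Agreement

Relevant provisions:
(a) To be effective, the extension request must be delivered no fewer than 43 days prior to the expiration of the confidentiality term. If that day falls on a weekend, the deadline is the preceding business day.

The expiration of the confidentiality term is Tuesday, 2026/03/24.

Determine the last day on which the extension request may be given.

2026/02/09

Counting back 43 calendar days from 2026/03/24 gives 2026/02/09. That is a Monday, so no adjustment is needed.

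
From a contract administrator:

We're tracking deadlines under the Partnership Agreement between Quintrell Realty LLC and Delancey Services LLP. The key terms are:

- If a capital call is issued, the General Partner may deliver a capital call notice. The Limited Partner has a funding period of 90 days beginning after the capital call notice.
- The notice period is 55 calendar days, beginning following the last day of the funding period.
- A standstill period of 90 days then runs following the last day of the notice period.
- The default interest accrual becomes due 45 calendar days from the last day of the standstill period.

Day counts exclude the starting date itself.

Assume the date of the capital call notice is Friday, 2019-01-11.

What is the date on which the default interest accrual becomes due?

The last day of the funding period: 90 calendar days after 2019-01-11 is 2019-04-11.
The last day of the notice period: 2019-04-11 + 55 days = 2019-06-05.
Adding 90 calendar days to 2019-06-05 gives 2019-09-03, which is the last day of the standstill period.
Adding 45 calendar days to 2019-09-03 gives 2019-10-18, which is the date on which the default interest accrual becomes due.

2019-10-18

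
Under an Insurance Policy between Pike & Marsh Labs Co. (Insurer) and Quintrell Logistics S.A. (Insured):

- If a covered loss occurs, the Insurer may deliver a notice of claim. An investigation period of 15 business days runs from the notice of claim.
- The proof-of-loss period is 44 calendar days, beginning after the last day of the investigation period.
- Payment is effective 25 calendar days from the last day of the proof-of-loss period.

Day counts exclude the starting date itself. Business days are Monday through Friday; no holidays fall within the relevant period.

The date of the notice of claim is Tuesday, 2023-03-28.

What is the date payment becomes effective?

The last day of the investigation period: 15 business days after Tuesday, 2023-03-28, skipping weekends — Mar 29, Mar 30, Mar 31, Apr 3, …, Apr 14, Apr 17, Apr 18 — lands on Tuesday, 2023-04-18.
The last day of the proof-of-loss period: 44 calendar days after 2023-04-18 is 2023-06-01.
Adding 25 calendar days to 2023-06-01 gives 2023-06-26, which is the date payment becomes effective.

2023-06-26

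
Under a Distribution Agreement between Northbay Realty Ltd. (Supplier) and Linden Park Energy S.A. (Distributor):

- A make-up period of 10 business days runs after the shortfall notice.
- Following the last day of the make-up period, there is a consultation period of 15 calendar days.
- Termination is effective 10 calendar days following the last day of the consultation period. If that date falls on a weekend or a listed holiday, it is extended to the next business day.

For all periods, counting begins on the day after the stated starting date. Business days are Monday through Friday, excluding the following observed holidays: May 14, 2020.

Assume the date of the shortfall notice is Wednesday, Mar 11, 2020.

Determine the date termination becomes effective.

From Wednesday, Mar 11, 2020, 10 business days (Mar 12, Mar 13, Mar 16, Mar 17, Mar 18, Mar 19, Mar 20, Mar 23, Mar 24, Mar 25, skipping weekends) brings us to Wednesday, Mar 25, 2020, which is the last day of the make-up period.
The last day of the consultation period: Mar 25, 2020 + 15 days = Apr 9, 2020.
The date termination becomes effective: 10 calendar days after Apr 9, 2020 is Apr 19, 2020. That falls on a Sunday, so it rolls to the next business day, Monday, Apr 20, 2020.

Apr 20, 2020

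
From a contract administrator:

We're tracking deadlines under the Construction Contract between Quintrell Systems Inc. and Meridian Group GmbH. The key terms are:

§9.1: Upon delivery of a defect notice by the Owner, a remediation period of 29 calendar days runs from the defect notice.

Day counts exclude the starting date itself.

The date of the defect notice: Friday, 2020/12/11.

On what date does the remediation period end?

The last day of the remediation period: 2020/12/11 + 29 days = 2021/01/09.

2021/01/09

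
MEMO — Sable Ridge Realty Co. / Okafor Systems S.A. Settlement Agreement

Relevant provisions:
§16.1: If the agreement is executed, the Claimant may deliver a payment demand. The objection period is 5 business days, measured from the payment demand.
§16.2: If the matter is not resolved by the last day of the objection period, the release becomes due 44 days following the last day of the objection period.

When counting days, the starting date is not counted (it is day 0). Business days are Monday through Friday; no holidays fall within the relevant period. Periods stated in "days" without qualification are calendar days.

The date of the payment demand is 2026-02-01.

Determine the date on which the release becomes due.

2026-03-22

The last day of the objection period: 5 business days after Sunday, 2026-02-01, skipping weekends — Feb 2, Feb 3, Feb 4, Feb 5, Feb 6 — lands on Friday, 2026-02-06.
The date on which the release becomes due: 44 calendar days after 2026-02-06 is 2026-03-22.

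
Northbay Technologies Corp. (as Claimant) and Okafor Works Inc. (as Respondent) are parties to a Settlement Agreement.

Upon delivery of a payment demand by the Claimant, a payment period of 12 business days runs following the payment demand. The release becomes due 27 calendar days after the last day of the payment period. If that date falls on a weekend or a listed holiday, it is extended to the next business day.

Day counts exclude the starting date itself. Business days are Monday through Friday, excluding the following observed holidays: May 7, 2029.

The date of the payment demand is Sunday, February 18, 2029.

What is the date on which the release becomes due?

April 2, 2029

From Sunday, February 18, 2029, 12 business days (Feb 19, Feb 20, Feb 21, Feb 22, …, Mar 2, Mar 5, Mar 6, skipping weekends) brings us to Tuesday, March 6, 2029, which is the last day of the payment period.
The date on which the release becomes due: March 6, 2029 + 27 days = April 2, 2029. April 2, 2029 is a Monday and is not a listed holiday, so no roll-forward applies.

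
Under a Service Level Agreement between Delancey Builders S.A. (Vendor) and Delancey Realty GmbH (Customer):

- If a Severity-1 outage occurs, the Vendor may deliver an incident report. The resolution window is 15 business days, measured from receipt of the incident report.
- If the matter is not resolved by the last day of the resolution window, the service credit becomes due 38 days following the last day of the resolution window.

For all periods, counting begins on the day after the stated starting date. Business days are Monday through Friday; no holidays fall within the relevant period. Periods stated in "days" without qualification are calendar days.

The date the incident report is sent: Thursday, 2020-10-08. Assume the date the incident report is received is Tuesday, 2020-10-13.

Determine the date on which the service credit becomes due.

2020-12-11

From Tuesday, 2020-10-13, 15 business days (Oct 14, Oct 15, Oct 16, Oct 19, …, Oct 30, Nov 2, Nov 3, skipping weekends) brings us to Tuesday, 2020-11-03, which is the last day of the resolution window.
The date on which the service credit becomes due: 38 calendar days after 2020-11-03 is 2020-12-11.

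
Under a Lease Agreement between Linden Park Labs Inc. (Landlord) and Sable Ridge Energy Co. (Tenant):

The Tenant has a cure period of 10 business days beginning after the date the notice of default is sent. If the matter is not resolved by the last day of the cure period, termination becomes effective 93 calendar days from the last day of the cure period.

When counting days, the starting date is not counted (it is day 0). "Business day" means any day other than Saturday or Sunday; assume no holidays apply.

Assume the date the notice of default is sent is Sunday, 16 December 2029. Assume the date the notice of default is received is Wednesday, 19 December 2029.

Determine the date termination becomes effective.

31 March 2030

From Sunday, 16 December 2029, 10 business days (Dec 17, Dec 18, Dec 19, Dec 20, Dec 21, Dec 24, Dec 25, Dec 26, Dec 27, Dec 28, skipping weekends) brings us to Friday, 28 December 2029, which is the last day of the cure period.
The date termination becomes effective: 28 December 2029 + 93 days = 31 March 2030.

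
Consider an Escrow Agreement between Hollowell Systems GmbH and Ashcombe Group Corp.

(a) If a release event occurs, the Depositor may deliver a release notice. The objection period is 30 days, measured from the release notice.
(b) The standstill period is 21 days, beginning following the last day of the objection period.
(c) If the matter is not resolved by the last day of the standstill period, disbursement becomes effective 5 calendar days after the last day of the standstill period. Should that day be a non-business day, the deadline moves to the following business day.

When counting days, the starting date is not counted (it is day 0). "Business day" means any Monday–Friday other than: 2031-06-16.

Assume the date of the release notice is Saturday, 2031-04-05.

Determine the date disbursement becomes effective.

Adding 30 calendar days to 2031-04-05 gives 2031-05-05, which is the last day of the objection period.
The last day of the standstill period: 21 calendar days after 2031-05-05 is 2031-05-26.
The date disbursement becomes effective: 5 calendar days after 2031-05-26 is 2031-05-31. That falls on a Saturday, so it rolls to the next business day, Monday, 2031-06-02.

2031-06-02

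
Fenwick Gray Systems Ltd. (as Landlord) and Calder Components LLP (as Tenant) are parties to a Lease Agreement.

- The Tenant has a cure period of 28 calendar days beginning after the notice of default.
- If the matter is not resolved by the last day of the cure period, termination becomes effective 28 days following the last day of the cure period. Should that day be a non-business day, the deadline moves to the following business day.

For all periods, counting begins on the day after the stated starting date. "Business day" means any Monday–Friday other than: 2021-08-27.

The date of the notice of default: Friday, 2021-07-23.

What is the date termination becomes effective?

2021-09-17

Adding 28 calendar days to 2021-07-23 gives 2021-08-20, which is the last day of the cure period.
Adding 28 calendar days to 2021-08-20 gives 2021-09-17, which is the date termination becomes effective. 2021-09-17 is a Friday and is not a listed holiday, so no roll-forward applies.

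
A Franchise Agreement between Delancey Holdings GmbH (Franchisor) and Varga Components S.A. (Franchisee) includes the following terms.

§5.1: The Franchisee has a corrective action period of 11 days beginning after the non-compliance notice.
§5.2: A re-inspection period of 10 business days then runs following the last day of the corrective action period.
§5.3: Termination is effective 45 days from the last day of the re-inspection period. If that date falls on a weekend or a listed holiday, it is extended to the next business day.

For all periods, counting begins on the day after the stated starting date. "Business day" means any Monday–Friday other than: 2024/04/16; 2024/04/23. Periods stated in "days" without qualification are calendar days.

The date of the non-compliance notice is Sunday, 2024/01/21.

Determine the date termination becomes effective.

2024/04/01

The last day of the corrective action period: 11 calendar days after 2024/01/21 is 2024/02/01.
The last day of the re-inspection period: 10 business days after Thursday, 2024/02/01, skipping weekends — Feb 2, Feb 5, Feb 6, Feb 7, Feb 8, Feb 9, Feb 12, Feb 13, Feb 14, Feb 15 — lands on Thursday, 2024/02/15.
Adding 45 calendar days to 2024/02/15 gives 2024/03/31, which is the date termination becomes effective. That falls on a Sunday, so it rolls to the next business day, Monday, 2024/04/01.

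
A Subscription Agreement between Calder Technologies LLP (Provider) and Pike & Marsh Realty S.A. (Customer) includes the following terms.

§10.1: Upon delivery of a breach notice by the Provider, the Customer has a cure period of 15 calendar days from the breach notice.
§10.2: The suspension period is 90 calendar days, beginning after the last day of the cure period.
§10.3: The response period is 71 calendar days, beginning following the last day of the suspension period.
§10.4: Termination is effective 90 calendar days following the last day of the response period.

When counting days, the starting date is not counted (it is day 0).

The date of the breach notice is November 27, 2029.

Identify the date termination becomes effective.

August 20, 2030

Adding 15 calendar days to November 27, 2029 gives December 12, 2029, which is the last day of the cure period.
The last day of the suspension period: 90 calendar days after December 12, 2029 is March 12, 2030.
The last day of the response period: 71 calendar days after March 12, 2030 is May 22, 2030.
The date termination becomes effective: 90 calendar days after May 22, 2030 is August 20, 2030.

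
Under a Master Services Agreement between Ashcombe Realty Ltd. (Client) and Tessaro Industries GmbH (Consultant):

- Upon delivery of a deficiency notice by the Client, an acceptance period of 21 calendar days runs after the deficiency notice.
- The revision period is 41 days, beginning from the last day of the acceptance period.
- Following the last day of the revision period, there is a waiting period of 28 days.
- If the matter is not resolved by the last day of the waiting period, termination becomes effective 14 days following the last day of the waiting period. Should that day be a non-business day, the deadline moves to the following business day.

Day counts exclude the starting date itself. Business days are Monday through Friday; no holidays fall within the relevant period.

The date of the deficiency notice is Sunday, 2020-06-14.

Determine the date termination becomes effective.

Adding 21 calendar days to 2020-06-14 gives 2020-07-05, which is the last day of the acceptance period.
The last day of the revision period: 41 calendar days after 2020-07-05 is 2020-08-15.
The last day of the waiting period: 2020-08-15 + 28 days = 2020-09-12.
Adding 14 calendar days to 2020-09-12 gives 2020-09-26, which is the date termination becomes effective. That falls on a Saturday, so it rolls to the next business day, Monday, 2020-09-28.

2020-09-28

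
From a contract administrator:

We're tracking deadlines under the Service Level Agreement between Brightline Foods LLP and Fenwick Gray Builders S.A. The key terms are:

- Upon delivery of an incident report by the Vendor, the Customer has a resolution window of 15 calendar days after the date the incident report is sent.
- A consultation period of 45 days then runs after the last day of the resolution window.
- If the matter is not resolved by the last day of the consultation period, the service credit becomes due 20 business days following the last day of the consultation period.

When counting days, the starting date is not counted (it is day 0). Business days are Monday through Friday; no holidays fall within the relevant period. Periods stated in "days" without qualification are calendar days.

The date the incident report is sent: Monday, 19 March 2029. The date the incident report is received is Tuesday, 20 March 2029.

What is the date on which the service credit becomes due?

The last day of the resolution window: 19 March 2029 + 15 days = 3 April 2029.
The last day of the consultation period: 3 April 2029 + 45 days = 18 May 2029.
From Friday, 18 May 2029, 20 business days (May 21, May 22, May 23, May 24, …, Jun 13, Jun 14, Jun 15, skipping weekends) brings us to Friday, 15 June 2029, which is the date on which the service credit becomes due.

15 June 2029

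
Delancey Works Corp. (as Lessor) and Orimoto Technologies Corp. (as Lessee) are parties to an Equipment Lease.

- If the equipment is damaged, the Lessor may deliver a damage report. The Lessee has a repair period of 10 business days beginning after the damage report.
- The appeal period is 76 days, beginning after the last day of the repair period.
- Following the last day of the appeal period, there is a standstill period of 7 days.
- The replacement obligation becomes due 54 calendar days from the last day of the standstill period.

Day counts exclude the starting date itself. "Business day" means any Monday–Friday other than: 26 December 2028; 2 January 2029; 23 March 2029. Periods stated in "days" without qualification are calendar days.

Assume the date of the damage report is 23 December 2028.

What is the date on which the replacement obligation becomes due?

The last day of the repair period: 10 business days after Saturday, 23 December 2028, skipping weekends and the listed holidays on Dec 26, Jan 2 — Dec 25, Dec 27, Dec 28, Dec 29, Jan 1, Jan 3, Jan 4, Jan 5, Jan 8, Jan 9 — lands on Tuesday, 9 January 2029.
Adding 76 calendar days to 9 January 2029 gives 26 March 2029, which is the last day of the appeal period.
The last day of the standstill period: 26 March 2029 + 7 days = 2 April 2029.
Adding 54 calendar days to 2 April 2029 gives 26 May 2029, which is the date on which the replacement obligation becomes due.

26 May 2029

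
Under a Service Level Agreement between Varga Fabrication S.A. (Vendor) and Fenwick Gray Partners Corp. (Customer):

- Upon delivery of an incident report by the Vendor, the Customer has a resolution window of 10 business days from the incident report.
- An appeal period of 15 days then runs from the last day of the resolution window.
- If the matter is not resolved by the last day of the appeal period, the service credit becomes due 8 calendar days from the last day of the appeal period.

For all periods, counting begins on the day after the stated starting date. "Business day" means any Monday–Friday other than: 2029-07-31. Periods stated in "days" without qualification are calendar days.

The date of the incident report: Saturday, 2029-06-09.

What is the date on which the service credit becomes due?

2029-07-15

From Saturday, 2029-06-09, 10 business days (Jun 11, Jun 12, Jun 13, Jun 14, Jun 15, Jun 18, Jun 19, Jun 20, Jun 21, Jun 22, skipping weekends) brings us to Friday, 2029-06-22, which is the last day of the resolution window.
The last day of the appeal period: 15 calendar days after 2029-06-22 is 2029-07-07.
Adding 8 calendar days to 2029-07-07 gives 2029-07-15, which is the date on which the service credit becomes due.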